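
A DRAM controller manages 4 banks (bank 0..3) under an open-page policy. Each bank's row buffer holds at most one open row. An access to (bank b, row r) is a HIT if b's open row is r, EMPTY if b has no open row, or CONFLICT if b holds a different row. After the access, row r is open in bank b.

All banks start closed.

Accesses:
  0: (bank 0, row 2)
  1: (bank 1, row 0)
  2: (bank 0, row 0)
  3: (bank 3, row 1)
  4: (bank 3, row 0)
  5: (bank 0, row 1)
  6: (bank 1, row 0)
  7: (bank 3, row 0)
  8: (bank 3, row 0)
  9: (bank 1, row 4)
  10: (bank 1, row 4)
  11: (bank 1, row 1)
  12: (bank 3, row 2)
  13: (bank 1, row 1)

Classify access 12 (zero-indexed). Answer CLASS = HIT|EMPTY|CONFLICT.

step 0: bank0 None->2 [EMPTY]
step 1: bank1 None->0 [EMPTY]
step 2: bank0 2->0 [CONFLICT]
step 3: bank3 None->1 [EMPTY]
step 4: bank3 1->0 [CONFLICT]
step 5: bank0 0->1 [CONFLICT]
step 6: bank1 0->0 [HIT]
step 7: bank3 0->0 [HIT]
step 8: bank3 0->0 [HIT]
step 9: bank1 0->4 [CONFLICT]
step 10: bank1 4->4 [HIT]
step 11: bank1 4->1 [CONFLICT]
step 12: bank3 0->2 [CONFLICT]
step 13: bank1 1->1 [HIT]

CLASS = CONFLICT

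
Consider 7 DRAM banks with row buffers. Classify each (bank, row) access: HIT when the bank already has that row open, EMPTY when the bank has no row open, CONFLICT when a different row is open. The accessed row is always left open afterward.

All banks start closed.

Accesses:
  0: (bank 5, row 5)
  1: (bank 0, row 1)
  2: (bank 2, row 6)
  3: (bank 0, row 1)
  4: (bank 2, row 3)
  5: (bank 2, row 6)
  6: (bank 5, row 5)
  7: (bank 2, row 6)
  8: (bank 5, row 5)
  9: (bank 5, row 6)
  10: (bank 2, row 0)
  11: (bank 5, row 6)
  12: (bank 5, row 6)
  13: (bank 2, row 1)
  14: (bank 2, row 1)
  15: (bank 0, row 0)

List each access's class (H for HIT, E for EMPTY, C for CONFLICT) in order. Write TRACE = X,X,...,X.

step 0: bank5 None->5 [EMPTY]
step 1: bank0 None->1 [EMPTY]
step 2: bank2 None->6 [EMPTY]
step 3: bank0 1->1 [HIT]
step 4: bank2 6->3 [CONFLICT]
step 5: bank2 3->6 [CONFLICT]
step 6: bank5 5->5 [HIT]
step 7: bank2 6->6 [HIT]
step 8: bank5 5->5 [HIT]
step 9: bank5 5->6 [CONFLICT]
step 10: bank2 6->0 [CONFLICT]
step 11: bank5 6->6 [HIT]
step 12: bank5 6->6 [HIT]
step 13: bank2 0->1 [CONFLICT]
step 14: bank2 1->1 [HIT]
step 15: bank0 1->0 [CONFLICT]

TRACE = E,E,E,H,C,C,H,H,H,C,C,H,H,C,H,C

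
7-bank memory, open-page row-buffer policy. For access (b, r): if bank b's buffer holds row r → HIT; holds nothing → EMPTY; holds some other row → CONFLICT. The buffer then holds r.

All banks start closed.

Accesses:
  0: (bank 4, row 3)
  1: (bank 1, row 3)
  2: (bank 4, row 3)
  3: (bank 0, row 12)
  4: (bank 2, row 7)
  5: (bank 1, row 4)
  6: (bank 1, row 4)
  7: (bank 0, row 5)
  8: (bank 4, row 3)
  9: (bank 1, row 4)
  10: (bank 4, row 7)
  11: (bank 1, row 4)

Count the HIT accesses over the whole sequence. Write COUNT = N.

  [0] b4 r3: no row ⇒ E
  [1] b1 r3: no row ⇒ E
  [2] b4 r3: had r3 ⇒ H
  [3] b0 r12: no row ⇒ E
  [4] b2 r7: no row ⇒ E
  [5] b1 r4: had r3 ⇒ C
  [6] b1 r4: had r4 ⇒ H
  [7] b0 r5: had r12 ⇒ C
  [8] b4 r3: had r3 ⇒ H
  [9] b1 r4: had r4 ⇒ H
  [10] b4 r7: had r3 ⇒ C
  [11] b1 r4: had r4 ⇒ H

COUNT = 5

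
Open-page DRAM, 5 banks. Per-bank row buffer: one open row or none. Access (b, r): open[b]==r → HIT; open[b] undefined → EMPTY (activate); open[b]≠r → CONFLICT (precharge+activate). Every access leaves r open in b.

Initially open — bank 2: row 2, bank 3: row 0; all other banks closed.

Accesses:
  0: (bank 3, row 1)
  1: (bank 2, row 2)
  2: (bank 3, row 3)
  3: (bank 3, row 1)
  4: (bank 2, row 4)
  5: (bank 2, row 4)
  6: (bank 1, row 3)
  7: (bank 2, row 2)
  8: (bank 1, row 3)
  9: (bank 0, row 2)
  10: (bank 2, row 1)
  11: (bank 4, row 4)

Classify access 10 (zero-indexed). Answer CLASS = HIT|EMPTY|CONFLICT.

  [0] b3 r1: had r0 ⇒ C
  [1] b2 r2: had r2 ⇒ H
  [2] b3 r3: had r1 ⇒ C
  [3] b3 r1: had r3 ⇒ C
  [4] b2 r4: had r2 ⇒ C
  [5] b2 r4: had r4 ⇒ H
  [6] b1 r3: no row ⇒ E
  [7] b2 r2: had r4 ⇒ C
  [8] b1 r3: had r3 ⇒ H
  [9] b0 r2: no row ⇒ E
  [10] b2 r1: had r2 ⇒ C
  [11] b4 r4: no row ⇒ E

CLASS = CONFLICT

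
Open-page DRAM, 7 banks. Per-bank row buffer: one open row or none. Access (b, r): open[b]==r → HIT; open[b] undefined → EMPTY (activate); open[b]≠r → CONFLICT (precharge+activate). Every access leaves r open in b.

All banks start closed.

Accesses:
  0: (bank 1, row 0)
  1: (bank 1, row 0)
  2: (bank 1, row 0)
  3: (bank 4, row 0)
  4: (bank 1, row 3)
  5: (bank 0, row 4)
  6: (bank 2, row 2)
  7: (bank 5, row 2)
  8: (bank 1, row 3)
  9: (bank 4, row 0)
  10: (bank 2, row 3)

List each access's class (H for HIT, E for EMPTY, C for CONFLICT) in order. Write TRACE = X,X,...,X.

TRACE = E,H,H,E,C,E,E,E,H,H,C

  [0] b1 r0: no row ⇒ E
  [1] b1 r0: had r0 ⇒ H
  [2] b1 r0: had r0 ⇒ H
  [3] b4 r0: no row ⇒ E
  [4] b1 r3: had r0 ⇒ C
  [5] b0 r4: no row ⇒ E
  [6] b2 r2: no row ⇒ E
  [7] b5 r2: no row ⇒ E
  [8] b1 r3: had r3 ⇒ H
  [9] b4 r0: had r0 ⇒ H
  [10] b2 r3: had r2 ⇒ C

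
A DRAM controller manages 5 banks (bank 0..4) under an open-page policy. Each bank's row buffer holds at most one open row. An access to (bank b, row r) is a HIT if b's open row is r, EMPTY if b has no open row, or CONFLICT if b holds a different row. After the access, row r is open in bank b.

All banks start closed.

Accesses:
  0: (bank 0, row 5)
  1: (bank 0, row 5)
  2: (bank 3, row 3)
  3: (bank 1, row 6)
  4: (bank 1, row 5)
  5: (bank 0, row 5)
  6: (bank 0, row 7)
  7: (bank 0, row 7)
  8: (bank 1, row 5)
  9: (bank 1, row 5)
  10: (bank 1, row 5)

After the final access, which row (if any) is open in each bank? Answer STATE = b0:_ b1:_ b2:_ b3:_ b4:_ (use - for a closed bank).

STATE = b0:7 b1:5 b2:- b3:3 b4:-

0: bank 0 row 5 — prev None → EMPTY
1: bank 0 row 5 — prev 5 → HIT
2: bank 3 row 3 — prev None → EMPTY
3: bank 1 row 6 — prev None → EMPTY
4: bank 1 row 5 — prev 6 → CONFLICT
5: bank 0 row 5 — prev 5 → HIT
6: bank 0 row 7 — prev 5 → CONFLICT
7: bank 0 row 7 — prev 7 → HIT
8: bank 1 row 5 — prev 5 → HIT
9: bank 1 row 5 — prev 5 → HIT
10: bank 1 row 5 — prev 5 → HIT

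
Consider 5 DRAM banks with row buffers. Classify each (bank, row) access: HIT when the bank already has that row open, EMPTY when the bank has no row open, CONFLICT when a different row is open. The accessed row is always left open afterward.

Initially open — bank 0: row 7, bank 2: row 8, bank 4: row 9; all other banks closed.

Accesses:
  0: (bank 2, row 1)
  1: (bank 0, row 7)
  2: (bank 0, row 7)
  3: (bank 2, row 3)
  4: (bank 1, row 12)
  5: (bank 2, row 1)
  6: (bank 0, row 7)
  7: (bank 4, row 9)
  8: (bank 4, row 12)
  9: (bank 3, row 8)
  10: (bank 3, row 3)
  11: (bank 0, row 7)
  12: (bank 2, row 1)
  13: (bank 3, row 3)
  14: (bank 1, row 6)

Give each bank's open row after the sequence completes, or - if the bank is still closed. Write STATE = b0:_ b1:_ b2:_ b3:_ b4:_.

STATE = b0:7 b1:6 b2:1 b3:3 b4:12

#0 (2,1) C  (was 8)
#1 (0,7) H  (was 7)
#2 (0,7) H  (was 7)
#3 (2,3) C  (was 1)
#4 (1,12) E
#5 (2,1) C  (was 3)
#6 (0,7) H  (was 7)
#7 (4,9) H  (was 9)
#8 (4,12) C  (was 9)
#9 (3,8) E
#10 (3,3) C  (was 8)
#11 (0,7) H  (was 7)
#12 (2,1) H  (was 1)
#13 (3,3) H  (was 3)
#14 (1,6) C  (was 12)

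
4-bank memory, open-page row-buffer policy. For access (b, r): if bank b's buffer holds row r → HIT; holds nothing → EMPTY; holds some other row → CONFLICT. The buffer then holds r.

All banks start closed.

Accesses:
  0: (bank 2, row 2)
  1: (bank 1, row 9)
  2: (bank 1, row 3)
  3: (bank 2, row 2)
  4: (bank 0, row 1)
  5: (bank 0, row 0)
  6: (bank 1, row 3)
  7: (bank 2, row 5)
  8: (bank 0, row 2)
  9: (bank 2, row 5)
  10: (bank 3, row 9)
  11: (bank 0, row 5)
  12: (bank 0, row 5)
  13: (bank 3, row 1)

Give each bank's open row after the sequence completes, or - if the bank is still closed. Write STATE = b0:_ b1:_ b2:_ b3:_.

step 0: bank2 None->2 [EMPTY]
step 1: bank1 None->9 [EMPTY]
step 2: bank1 9->3 [CONFLICT]
step 3: bank2 2->2 [HIT]
step 4: bank0 None->1 [EMPTY]
step 5: bank0 1->0 [CONFLICT]
step 6: bank1 3->3 [HIT]
step 7: bank2 2->5 [CONFLICT]
step 8: bank0 0->2 [CONFLICT]
step 9: bank2 5->5 [HIT]
step 10: bank3 None->9 [EMPTY]
step 11: bank0 2->5 [CONFLICT]
step 12: bank0 5->5 [HIT]
step 13: bank3 9->1 [CONFLICT]

STATE = b0:5 b1:3 b2:5 b3:1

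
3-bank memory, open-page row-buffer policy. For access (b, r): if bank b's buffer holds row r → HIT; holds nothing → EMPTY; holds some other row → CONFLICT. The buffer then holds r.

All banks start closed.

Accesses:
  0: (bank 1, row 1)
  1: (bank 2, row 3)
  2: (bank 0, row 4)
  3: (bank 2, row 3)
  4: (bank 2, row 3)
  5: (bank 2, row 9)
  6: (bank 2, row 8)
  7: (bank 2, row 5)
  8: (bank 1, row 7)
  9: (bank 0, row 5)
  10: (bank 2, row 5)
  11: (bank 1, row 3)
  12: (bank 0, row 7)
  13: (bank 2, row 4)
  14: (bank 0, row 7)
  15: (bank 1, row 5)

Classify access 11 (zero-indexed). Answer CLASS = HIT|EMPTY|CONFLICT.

0: bank 1 row 1 — prev None → EMPTY
1: bank 2 row 3 — prev None → EMPTY
2: bank 0 row 4 — prev None → EMPTY
3: bank 2 row 3 — prev 3 → HIT
4: bank 2 row 3 — prev 3 → HIT
5: bank 2 row 9 — prev 3 → CONFLICT
6: bank 2 row 8 — prev 9 → CONFLICT
7: bank 2 row 5 — prev 8 → CONFLICT
8: bank 1 row 7 — prev 1 → CONFLICT
9: bank 0 row 5 — prev 4 → CONFLICT
10: bank 2 row 5 — prev 5 → HIT
11: bank 1 row 3 — prev 7 → CONFLICT
12: bank 0 row 7 — prev 5 → CONFLICT
13: bank 2 row 4 — prev 5 → CONFLICT
14: bank 0 row 7 — prev 7 → HIT
15: bank 1 row 5 — prev 3 → CONFLICT

CLASS = CONFLICT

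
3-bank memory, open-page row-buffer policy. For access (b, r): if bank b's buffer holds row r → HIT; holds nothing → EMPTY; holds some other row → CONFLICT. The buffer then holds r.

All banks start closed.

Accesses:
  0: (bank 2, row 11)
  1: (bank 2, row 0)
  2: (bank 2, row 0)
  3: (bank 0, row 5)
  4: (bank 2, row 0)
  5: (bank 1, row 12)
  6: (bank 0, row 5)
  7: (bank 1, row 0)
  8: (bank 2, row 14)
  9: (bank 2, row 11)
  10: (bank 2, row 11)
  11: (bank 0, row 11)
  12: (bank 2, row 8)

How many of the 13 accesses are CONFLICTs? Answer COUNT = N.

COUNT = 6

step 0: bank2 None->11 [EMPTY]
step 1: bank2 11->0 [CONFLICT]
step 2: bank2 0->0 [HIT]
step 3: bank0 None->5 [EMPTY]
step 4: bank2 0->0 [HIT]
step 5: bank1 None->12 [EMPTY]
step 6: bank0 5->5 [HIT]
step 7: bank1 12->0 [CONFLICT]
step 8: bank2 0->14 [CONFLICT]
step 9: bank2 14->11 [CONFLICT]
step 10: bank2 11->11 [HIT]
step 11: bank0 5->11 [CONFLICT]
step 12: bank2 11->8 [CONFLICT]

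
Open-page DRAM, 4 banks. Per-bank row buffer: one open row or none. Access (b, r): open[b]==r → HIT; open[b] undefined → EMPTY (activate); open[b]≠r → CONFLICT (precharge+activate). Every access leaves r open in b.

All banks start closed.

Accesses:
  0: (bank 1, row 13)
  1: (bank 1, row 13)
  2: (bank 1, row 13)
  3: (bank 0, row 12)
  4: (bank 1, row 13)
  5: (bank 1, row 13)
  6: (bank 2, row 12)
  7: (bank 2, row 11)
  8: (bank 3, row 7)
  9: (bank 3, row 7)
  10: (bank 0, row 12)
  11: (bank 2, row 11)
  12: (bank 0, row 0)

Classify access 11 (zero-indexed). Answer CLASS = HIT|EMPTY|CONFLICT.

0: bank 1 row 13 — prev None → EMPTY
1: bank 1 row 13 — prev 13 → HIT
2: bank 1 row 13 — prev 13 → HIT
3: bank 0 row 12 — prev None → EMPTY
4: bank 1 row 13 — prev 13 → HIT
5: bank 1 row 13 — prev 13 → HIT
6: bank 2 row 12 — prev None → EMPTY
7: bank 2 row 11 — prev 12 → CONFLICT
8: bank 3 row 7 — prev None → EMPTY
9: bank 3 row 7 — prev 7 → HIT
10: bank 0 row 12 — prev 12 → HIT
11: bank 2 row 11 — prev 11 → HIT
12: bank 0 row 0 — prev 12 → CONFLICT

CLASS = HIT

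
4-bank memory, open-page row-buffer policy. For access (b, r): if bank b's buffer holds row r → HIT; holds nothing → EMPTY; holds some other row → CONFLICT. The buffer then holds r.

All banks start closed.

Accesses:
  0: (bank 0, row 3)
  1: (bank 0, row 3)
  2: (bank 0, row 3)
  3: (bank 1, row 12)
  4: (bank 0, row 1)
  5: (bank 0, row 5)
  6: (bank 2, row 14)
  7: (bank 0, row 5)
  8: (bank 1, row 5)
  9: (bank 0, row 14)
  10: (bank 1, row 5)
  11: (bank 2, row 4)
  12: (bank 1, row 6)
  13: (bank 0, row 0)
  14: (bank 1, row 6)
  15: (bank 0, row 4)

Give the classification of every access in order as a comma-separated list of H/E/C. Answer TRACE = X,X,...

TRACE = E,H,H,E,C,C,E,H,C,C,H,C,C,C,H,C

0: bank 0 row 3 — prev None → EMPTY
1: bank 0 row 3 — prev 3 → HIT
2: bank 0 row 3 — prev 3 → HIT
3: bank 1 row 12 — prev None → EMPTY
4: bank 0 row 1 — prev 3 → CONFLICT
5: bank 0 row 5 — prev 1 → CONFLICT
6: bank 2 row 14 — prev None → EMPTY
7: bank 0 row 5 — prev 5 → HIT
8: bank 1 row 5 — prev 12 → CONFLICT
9: bank 0 row 14 — prev 5 → CONFLICT
10: bank 1 row 5 — prev 5 → HIT
11: bank 2 row 4 — prev 14 → CONFLICT
12: bank 1 row 6 — prev 5 → CONFLICT
13: bank 0 row 0 — prev 14 → CONFLICT
14: bank 1 row 6 — prev 6 → HIT
15: bank 0 row 4 — prev 0 → CONFLICT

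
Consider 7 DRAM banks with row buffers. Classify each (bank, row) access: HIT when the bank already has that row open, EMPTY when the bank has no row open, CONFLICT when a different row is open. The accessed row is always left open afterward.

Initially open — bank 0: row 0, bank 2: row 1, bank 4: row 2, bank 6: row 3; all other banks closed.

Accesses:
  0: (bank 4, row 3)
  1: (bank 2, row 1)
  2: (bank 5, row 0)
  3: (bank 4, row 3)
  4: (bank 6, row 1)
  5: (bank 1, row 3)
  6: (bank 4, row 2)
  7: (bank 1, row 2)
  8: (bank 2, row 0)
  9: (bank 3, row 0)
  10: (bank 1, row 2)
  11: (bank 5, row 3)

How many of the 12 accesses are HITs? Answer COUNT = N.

COUNT = 3

#0 (4,3) C  (was 2)
#1 (2,1) H  (was 1)
#2 (5,0) E
#3 (4,3) H  (was 3)
#4 (6,1) C  (was 3)
#5 (1,3) E
#6 (4,2) C  (was 3)
#7 (1,2) C  (was 3)
#8 (2,0) C  (was 1)
#9 (3,0) E
#10 (1,2) H  (was 2)
#11 (5,3) C  (was 0)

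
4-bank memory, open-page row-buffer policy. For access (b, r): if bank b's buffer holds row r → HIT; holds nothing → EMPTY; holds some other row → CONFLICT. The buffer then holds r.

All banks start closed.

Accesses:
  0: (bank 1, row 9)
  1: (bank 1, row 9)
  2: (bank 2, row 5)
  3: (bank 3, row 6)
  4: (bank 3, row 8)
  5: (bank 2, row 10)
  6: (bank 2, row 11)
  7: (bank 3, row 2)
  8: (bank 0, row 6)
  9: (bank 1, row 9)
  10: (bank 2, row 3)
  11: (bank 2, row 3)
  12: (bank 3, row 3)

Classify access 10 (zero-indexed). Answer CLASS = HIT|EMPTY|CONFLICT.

CLASS = CONFLICT

0: bank 1 row 9 — prev None → EMPTY
1: bank 1 row 9 — prev 9 → HIT
2: bank 2 row 5 — prev None → EMPTY
3: bank 3 row 6 — prev None → EMPTY
4: bank 3 row 8 — prev 6 → CONFLICT
5: bank 2 row 10 — prev 5 → CONFLICT
6: bank 2 row 11 — prev 10 → CONFLICT
7: bank 3 row 2 — prev 8 → CONFLICT
8: bank 0 row 6 — prev None → EMPTY
9: bank 1 row 9 — prev 9 → HIT
10: bank 2 row 3 — prev 11 → CONFLICT
11: bank 2 row 3 — prev 3 → HIT
12: bank 3 row 3 — prev 2 → CONFLICT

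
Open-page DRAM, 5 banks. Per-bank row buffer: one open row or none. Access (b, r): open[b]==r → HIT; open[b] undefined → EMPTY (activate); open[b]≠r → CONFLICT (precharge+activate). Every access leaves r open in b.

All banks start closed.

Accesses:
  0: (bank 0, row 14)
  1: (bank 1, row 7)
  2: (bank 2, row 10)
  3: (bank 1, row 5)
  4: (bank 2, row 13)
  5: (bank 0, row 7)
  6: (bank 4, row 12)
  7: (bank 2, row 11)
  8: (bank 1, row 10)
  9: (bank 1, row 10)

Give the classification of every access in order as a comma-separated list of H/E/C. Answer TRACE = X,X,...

TRACE = E,E,E,C,C,C,E,C,C,H

0: bank 0 row 14 — prev None → EMPTY
1: bank 1 row 7 — prev None → EMPTY
2: bank 2 row 10 — prev None → EMPTY
3: bank 1 row 5 — prev 7 → CONFLICT
4: bank 2 row 13 — prev 10 → CONFLICT
5: bank 0 row 7 — prev 14 → CONFLICT
6: bank 4 row 12 — prev None → EMPTY
7: bank 2 row 11 — prev 13 → CONFLICT
8: bank 1 row 10 — prev 5 → CONFLICT
9: bank 1 row 10 — prev 10 → HIT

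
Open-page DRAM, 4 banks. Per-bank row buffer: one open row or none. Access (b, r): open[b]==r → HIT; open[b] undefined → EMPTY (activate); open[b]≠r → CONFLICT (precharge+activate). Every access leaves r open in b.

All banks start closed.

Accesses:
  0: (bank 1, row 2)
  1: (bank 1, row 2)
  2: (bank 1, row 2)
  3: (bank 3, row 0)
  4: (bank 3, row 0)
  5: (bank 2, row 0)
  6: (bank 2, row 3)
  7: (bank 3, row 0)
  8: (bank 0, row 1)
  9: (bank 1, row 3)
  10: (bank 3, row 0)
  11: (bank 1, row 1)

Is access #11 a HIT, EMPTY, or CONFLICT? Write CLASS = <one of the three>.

CLASS = CONFLICT

0: bank 1 row 2 — prev None → EMPTY
1: bank 1 row 2 — prev 2 → HIT
2: bank 1 row 2 — prev 2 → HIT
3: bank 3 row 0 — prev None → EMPTY
4: bank 3 row 0 — prev 0 → HIT
5: bank 2 row 0 — prev None → EMPTY
6: bank 2 row 3 — prev 0 → CONFLICT
7: bank 3 row 0 — prev 0 → HIT
8: bank 0 row 1 — prev None → EMPTY
9: bank 1 row 3 — prev 2 → CONFLICT
10: bank 3 row 0 — prev 0 → HIT
11: bank 1 row 1 — prev 3 → CONFLICT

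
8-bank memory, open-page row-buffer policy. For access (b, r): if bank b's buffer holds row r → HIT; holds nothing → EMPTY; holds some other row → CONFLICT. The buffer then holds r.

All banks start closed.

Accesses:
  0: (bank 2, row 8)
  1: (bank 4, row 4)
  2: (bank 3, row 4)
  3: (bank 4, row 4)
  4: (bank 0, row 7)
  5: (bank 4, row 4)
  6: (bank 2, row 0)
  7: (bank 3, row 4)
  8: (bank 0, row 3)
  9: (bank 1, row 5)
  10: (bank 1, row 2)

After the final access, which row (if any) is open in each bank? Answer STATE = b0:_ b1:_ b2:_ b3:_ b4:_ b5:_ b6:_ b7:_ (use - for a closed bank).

STATE = b0:3 b1:2 b2:0 b3:4 b4:4 b5:- b6:- b7:-

0: bank 2 row 8 — prev None → EMPTY
1: bank 4 row 4 — prev None → EMPTY
2: bank 3 row 4 — prev None → EMPTY
3: bank 4 row 4 — prev 4 → HIT
4: bank 0 row 7 — prev None → EMPTY
5: bank 4 row 4 — prev 4 → HIT
6: bank 2 row 0 — prev 8 → CONFLICT
7: bank 3 row 4 — prev 4 → HIT
8: bank 0 row 3 — prev 7 → CONFLICT
9: bank 1 row 5 — prev None → EMPTY
10: bank 1 row 2 — prev 5 → CONFLICT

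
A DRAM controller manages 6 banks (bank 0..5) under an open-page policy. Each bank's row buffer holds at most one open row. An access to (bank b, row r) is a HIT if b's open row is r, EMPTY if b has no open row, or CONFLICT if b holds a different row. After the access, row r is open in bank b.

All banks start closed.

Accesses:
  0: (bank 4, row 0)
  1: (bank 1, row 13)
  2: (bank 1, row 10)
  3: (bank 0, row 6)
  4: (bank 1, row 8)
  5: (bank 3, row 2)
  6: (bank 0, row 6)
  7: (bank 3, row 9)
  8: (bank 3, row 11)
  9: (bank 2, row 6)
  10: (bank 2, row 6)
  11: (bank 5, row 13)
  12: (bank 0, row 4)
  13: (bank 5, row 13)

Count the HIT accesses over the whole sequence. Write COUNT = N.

#0 (4,0) E
#1 (1,13) E
#2 (1,10) C  (was 13)
#3 (0,6) E
#4 (1,8) C  (was 10)
#5 (3,2) E
#6 (0,6) H  (was 6)
#7 (3,9) C  (was 2)
#8 (3,11) C  (was 9)
#9 (2,6) E
#10 (2,6) H  (was 6)
#11 (5,13) E
#12 (0,4) C  (was 6)
#13 (5,13) H  (was 13)

COUNT = 3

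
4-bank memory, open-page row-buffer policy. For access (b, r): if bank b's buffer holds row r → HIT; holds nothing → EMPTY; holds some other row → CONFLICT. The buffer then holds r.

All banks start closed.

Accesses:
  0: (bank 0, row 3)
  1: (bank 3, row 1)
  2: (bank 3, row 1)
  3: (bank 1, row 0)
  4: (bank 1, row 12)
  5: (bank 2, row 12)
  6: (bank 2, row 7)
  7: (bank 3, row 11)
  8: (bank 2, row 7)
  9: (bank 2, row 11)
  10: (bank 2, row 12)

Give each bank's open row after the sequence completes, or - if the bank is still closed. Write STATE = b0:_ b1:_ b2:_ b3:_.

#0 (0,3) E
#1 (3,1) E
#2 (3,1) H  (was 1)
#3 (1,0) E
#4 (1,12) C  (was 0)
#5 (2,12) E
#6 (2,7) C  (was 12)
#7 (3,11) C  (was 1)
#8 (2,7) H  (was 7)
#9 (2,11) C  (was 7)
#10 (2,12) C  (was 11)

STATE = b0:3 b1:12 b2:12 b3:11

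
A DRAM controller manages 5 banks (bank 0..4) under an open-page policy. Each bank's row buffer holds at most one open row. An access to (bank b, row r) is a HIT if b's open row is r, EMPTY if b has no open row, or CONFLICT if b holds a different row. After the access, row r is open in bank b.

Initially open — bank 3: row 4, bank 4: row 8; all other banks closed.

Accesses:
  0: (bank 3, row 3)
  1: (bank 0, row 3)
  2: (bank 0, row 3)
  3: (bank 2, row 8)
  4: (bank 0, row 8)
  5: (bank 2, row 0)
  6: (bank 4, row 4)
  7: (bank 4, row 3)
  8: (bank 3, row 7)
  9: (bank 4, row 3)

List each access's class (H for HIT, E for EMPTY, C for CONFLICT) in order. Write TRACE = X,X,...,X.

TRACE = C,E,H,E,C,C,C,C,C,H

  [0] b3 r3: had r4 ⇒ C
  [1] b0 r3: no row ⇒ E
  [2] b0 r3: had r3 ⇒ H
  [3] b2 r8: no row ⇒ E
  [4] b0 r8: had r3 ⇒ C
  [5] b2 r0: had r8 ⇒ C
  [6] b4 r4: had r8 ⇒ C
  [7] b4 r3: had r4 ⇒ C
  [8] b3 r7: had r3 ⇒ C
  [9] b4 r3: had r3 ⇒ H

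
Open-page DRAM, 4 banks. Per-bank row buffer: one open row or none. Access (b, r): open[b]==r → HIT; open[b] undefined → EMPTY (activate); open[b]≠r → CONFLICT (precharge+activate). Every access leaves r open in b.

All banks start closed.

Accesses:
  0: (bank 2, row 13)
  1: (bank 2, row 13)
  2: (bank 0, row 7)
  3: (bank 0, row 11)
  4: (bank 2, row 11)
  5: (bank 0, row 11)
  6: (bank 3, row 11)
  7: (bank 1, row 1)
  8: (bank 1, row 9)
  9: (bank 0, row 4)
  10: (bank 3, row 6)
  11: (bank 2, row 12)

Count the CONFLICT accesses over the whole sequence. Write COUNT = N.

COUNT = 6

  [0] b2 r13: no row ⇒ E
  [1] b2 r13: had r13 ⇒ H
  [2] b0 r7: no row ⇒ E
  [3] b0 r11: had r7 ⇒ C
  [4] b2 r11: had r13 ⇒ C
  [5] b0 r11: had r11 ⇒ H
  [6] b3 r11: no row ⇒ E
  [7] b1 r1: no row ⇒ E
  [8] b1 r9: had r1 ⇒ C
  [9] b0 r4: had r11 ⇒ C
  [10] b3 r6: had r11 ⇒ C
  [11] b2 r12: had r11 ⇒ C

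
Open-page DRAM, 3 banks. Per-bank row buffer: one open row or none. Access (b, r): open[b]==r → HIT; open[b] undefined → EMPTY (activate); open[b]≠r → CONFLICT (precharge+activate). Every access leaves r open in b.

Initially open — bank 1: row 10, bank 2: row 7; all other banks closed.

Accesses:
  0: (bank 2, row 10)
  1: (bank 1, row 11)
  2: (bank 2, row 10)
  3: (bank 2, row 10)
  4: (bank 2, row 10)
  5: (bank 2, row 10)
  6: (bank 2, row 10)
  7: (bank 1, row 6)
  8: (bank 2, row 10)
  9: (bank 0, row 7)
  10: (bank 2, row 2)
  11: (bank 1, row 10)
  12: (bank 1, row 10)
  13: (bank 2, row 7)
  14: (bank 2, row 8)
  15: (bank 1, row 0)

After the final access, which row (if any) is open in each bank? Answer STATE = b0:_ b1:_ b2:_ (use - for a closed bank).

STATE = b0:7 b1:0 b2:8

#0 (2,10) C  (was 7)
#1 (1,11) C  (was 10)
#2 (2,10) H  (was 10)
#3 (2,10) H  (was 10)
#4 (2,10) H  (was 10)
#5 (2,10) H  (was 10)
#6 (2,10) H  (was 10)
#7 (1,6) C  (was 11)
#8 (2,10) H  (was 10)
#9 (0,7) E
#10 (2,2) C  (was 10)
#11 (1,10) C  (was 6)
#12 (1,10) H  (was 10)
#13 (2,7) C  (was 2)
#14 (2,8) C  (was 7)
#15 (1,0) C  (was 10)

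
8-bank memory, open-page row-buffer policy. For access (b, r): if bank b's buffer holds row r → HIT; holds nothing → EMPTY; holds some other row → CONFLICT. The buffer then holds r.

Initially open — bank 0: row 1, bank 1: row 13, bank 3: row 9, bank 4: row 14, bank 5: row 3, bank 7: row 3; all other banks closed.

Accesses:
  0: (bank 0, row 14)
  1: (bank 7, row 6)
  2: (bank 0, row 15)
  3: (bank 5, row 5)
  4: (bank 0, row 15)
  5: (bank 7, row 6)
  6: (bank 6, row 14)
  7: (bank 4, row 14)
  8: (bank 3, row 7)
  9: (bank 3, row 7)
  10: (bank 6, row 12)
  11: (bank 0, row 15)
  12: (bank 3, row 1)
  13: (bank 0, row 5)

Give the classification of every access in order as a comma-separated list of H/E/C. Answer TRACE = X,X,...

#0 (0,14) C  (was 1)
#1 (7,6) C  (was 3)
#2 (0,15) C  (was 14)
#3 (5,5) C  (was 3)
#4 (0,15) H  (was 15)
#5 (7,6) H  (was 6)
#6 (6,14) E
#7 (4,14) H  (was 14)
#8 (3,7) C  (was 9)
#9 (3,7) H  (was 7)
#10 (6,12) C  (was 14)
#11 (0,15) H  (was 15)
#12 (3,1) C  (was 7)
#13 (0,5) C  (was 15)

TRACE = C,C,C,C,H,H,E,H,C,H,C,H,C,C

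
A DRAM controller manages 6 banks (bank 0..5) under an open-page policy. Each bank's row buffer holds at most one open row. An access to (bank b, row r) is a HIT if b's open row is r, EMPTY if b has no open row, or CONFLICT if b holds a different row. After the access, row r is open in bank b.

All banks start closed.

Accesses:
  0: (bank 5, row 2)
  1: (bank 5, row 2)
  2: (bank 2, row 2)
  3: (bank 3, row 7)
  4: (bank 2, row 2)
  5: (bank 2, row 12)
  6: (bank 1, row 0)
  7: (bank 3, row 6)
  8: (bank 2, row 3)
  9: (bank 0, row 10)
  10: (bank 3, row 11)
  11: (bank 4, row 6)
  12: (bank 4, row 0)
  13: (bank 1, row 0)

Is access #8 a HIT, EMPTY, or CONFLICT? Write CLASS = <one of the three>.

  [0] b5 r2: no row ⇒ E
  [1] b5 r2: had r2 ⇒ H
  [2] b2 r2: no row ⇒ E
  [3] b3 r7: no row ⇒ E
  [4] b2 r2: had r2 ⇒ H
  [5] b2 r12: had r2 ⇒ C
  [6] b1 r0: no row ⇒ E
  [7] b3 r6: had r7 ⇒ C
  [8] b2 r3: had r12 ⇒ C
  [9] b0 r10: no row ⇒ E
  [10] b3 r11: had r6 ⇒ C
  [11] b4 r6: no row ⇒ E
  [12] b4 r0: had r6 ⇒ C
  [13] b1 r0: had r0 ⇒ H

CLASS = CONFLICT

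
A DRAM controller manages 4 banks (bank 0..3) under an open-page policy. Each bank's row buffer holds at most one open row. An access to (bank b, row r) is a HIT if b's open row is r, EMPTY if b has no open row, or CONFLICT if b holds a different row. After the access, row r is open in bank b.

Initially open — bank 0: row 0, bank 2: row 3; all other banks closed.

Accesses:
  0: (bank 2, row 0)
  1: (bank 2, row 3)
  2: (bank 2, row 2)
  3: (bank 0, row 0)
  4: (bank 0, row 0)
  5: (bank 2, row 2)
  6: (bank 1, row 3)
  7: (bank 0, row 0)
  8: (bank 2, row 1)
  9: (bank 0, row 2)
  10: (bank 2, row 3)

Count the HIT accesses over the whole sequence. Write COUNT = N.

COUNT = 4

#0 (2,0) C  (was 3)
#1 (2,3) C  (was 0)
#2 (2,2) C  (was 3)
#3 (0,0) H  (was 0)
#4 (0,0) H  (was 0)
#5 (2,2) H  (was 2)
#6 (1,3) E
#7 (0,0) H  (was 0)
#8 (2,1) C  (was 2)
#9 (0,2) C  (was 0)
#10 (2,3) C  (was 1)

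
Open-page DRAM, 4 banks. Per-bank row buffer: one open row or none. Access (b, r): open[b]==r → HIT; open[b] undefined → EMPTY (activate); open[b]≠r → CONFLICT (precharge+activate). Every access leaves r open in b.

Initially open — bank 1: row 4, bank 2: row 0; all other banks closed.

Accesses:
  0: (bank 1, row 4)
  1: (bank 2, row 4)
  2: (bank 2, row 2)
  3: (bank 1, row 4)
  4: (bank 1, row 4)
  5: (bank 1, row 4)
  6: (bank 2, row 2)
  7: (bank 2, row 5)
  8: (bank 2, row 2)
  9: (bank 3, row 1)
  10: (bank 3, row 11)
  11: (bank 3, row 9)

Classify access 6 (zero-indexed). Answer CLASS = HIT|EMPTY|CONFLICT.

CLASS = HIT

0: bank 1 row 4 — prev 4 → HIT
1: bank 2 row 4 — prev 0 → CONFLICT
2: bank 2 row 2 — prev 4 → CONFLICT
3: bank 1 row 4 — prev 4 → HIT
4: bank 1 row 4 — prev 4 → HIT
5: bank 1 row 4 — prev 4 → HIT
6: bank 2 row 2 — prev 2 → HIT
7: bank 2 row 5 — prev 2 → CONFLICT
8: bank 2 row 2 — prev 5 → CONFLICT
9: bank 3 row 1 — prev None → EMPTY
10: bank 3 row 11 — prev 1 → CONFLICT
11: bank 3 row 9 — prev 11 → CONFLICT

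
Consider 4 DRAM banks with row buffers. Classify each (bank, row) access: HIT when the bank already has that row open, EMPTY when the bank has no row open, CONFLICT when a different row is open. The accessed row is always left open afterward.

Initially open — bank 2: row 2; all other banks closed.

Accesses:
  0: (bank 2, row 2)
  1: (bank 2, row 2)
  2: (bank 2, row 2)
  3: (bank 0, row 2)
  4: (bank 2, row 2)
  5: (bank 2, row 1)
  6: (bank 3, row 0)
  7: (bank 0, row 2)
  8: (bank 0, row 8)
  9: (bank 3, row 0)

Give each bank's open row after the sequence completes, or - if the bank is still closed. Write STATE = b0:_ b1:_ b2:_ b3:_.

STATE = b0:8 b1:- b2:1 b3:0

0: bank 2 row 2 — prev 2 → HIT
1: bank 2 row 2 — prev 2 → HIT
2: bank 2 row 2 — prev 2 → HIT
3: bank 0 row 2 — prev None → EMPTY
4: bank 2 row 2 — prev 2 → HIT
5: bank 2 row 1 — prev 2 → CONFLICT
6: bank 3 row 0 — prev None → EMPTY
7: bank 0 row 2 — prev 2 → HIT
8: bank 0 row 8 — prev 2 → CONFLICT
9: bank 3 row 0 — prev 0 → HIT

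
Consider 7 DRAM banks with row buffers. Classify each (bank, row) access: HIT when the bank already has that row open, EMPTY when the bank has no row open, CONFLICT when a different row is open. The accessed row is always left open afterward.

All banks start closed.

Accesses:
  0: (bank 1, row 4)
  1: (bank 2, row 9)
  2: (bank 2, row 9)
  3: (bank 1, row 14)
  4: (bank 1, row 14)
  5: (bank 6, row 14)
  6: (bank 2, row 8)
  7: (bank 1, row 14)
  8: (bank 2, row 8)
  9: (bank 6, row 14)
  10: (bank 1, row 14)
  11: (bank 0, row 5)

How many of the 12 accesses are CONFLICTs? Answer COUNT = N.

COUNT = 2

  [0] b1 r4: no row ⇒ E
  [1] b2 r9: no row ⇒ E
  [2] b2 r9: had r9 ⇒ H
  [3] b1 r14: had r4 ⇒ C
  [4] b1 r14: had r14 ⇒ H
  [5] b6 r14: no row ⇒ E
  [6] b2 r8: had r9 ⇒ C
  [7] b1 r14: had r14 ⇒ H
  [8] b2 r8: had r8 ⇒ H
  [9] b6 r14: had r14 ⇒ H
  [10] b1 r14: had r14 ⇒ H
  [11] b0 r5: no row ⇒ E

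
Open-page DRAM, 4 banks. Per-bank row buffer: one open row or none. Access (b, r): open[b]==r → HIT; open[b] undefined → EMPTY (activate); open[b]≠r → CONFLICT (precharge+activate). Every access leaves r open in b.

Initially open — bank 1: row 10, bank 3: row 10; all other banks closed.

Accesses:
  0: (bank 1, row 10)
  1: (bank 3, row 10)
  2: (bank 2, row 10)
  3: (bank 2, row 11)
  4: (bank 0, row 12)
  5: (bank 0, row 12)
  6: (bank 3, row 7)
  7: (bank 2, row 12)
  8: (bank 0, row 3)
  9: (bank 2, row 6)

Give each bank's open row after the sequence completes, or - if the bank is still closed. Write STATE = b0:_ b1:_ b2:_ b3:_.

STATE = b0:3 b1:10 b2:6 b3:7

0: bank 1 row 10 — prev 10 → HIT
1: bank 3 row 10 — prev 10 → HIT
2: bank 2 row 10 — prev None → EMPTY
3: bank 2 row 11 — prev 10 → CONFLICT
4: bank 0 row 12 — prev None → EMPTY
5: bank 0 row 12 — prev 12 → HIT
6: bank 3 row 7 — prev 10 → CONFLICT
7: bank 2 row 12 — prev 11 → CONFLICT
8: bank 0 row 3 — prev 12 → CONFLICT
9: bank 2 row 6 — prev 12 → CONFLICT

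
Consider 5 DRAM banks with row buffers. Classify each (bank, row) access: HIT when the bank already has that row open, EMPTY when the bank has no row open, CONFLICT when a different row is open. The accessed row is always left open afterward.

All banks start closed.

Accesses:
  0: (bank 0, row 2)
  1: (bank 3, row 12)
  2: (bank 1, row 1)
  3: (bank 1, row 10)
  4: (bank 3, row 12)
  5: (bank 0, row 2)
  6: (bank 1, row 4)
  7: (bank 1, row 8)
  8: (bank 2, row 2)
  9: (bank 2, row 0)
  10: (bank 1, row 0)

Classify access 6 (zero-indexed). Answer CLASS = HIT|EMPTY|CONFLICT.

0: bank 0 row 2 — prev None → EMPTY
1: bank 3 row 12 — prev None → EMPTY
2: bank 1 row 1 — prev None → EMPTY
3: bank 1 row 10 — prev 1 → CONFLICT
4: bank 3 row 12 — prev 12 → HIT
5: bank 0 row 2 — prev 2 → HIT
6: bank 1 row 4 — prev 10 → CONFLICT
7: bank 1 row 8 — prev 4 → CONFLICT
8: bank 2 row 2 — prev None → EMPTY
9: bank 2 row 0 — prev 2 → CONFLICT
10: bank 1 row 0 — prev 8 → CONFLICT

CLASS = CONFLICT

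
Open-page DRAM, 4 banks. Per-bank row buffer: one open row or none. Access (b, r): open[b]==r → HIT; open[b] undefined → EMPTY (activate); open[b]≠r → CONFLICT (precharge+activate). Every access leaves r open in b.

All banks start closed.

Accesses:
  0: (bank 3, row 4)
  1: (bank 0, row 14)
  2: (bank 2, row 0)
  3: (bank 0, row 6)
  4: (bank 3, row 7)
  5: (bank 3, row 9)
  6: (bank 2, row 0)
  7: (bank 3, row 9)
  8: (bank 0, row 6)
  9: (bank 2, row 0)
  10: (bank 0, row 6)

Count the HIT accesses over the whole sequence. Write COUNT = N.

COUNT = 5

#0 (3,4) E
#1 (0,14) E
#2 (2,0) E
#3 (0,6) C  (was 14)
#4 (3,7) C  (was 4)
#5 (3,9) C  (was 7)
#6 (2,0) H  (was 0)
#7 (3,9) H  (was 9)
#8 (0,6) H  (was 6)
#9 (2,0) H  (was 0)
#10 (0,6) H  (was 6)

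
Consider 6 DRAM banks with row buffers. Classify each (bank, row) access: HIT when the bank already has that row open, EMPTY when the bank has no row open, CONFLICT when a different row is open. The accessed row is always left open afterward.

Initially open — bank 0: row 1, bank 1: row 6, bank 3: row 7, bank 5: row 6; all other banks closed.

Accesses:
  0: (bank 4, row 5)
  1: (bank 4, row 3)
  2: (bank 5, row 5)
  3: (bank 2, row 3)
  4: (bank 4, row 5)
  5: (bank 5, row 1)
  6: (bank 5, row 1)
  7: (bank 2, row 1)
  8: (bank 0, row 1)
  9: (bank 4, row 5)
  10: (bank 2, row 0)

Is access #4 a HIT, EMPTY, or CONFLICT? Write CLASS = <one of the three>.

CLASS = CONFLICT

step 0: bank4 None->5 [EMPTY]
step 1: bank4 5->3 [CONFLICT]
step 2: bank5 6->5 [CONFLICT]
step 3: bank2 None->3 [EMPTY]
step 4: bank4 3->5 [CONFLICT]
step 5: bank5 5->1 [CONFLICT]
step 6: bank5 1->1 [HIT]
step 7: bank2 3->1 [CONFLICT]
step 8: bank0 1->1 [HIT]
step 9: bank4 5->5 [HIT]
step 10: bank2 1->0 [CONFLICT]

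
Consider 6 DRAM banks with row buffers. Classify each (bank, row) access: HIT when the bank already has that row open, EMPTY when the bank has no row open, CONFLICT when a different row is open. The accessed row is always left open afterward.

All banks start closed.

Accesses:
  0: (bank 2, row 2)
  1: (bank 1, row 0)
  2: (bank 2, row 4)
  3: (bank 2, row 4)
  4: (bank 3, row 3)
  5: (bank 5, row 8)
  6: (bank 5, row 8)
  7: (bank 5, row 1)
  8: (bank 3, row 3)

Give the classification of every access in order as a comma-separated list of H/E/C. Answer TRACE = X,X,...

TRACE = E,E,C,H,E,E,H,C,H

#0 (2,2) E
#1 (1,0) E
#2 (2,4) C  (was 2)
#3 (2,4) H  (was 4)
#4 (3,3) E
#5 (5,8) E
#6 (5,8) H  (was 8)
#7 (5,1) C  (was 8)
#8 (3,3) H  (was 3)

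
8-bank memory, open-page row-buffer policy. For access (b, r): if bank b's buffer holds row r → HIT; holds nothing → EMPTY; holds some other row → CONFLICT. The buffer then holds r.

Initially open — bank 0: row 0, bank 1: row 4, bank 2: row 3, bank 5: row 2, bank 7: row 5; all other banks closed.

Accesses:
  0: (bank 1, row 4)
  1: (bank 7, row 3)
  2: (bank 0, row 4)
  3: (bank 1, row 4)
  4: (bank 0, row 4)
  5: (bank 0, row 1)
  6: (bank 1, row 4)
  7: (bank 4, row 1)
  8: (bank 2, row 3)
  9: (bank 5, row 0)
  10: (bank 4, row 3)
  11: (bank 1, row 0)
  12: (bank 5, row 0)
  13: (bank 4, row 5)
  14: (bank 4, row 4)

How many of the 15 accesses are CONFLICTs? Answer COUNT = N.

step 0: bank1 4->4 [HIT]
step 1: bank7 5->3 [CONFLICT]
step 2: bank0 0->4 [CONFLICT]
step 3: bank1 4->4 [HIT]
step 4: bank0 4->4 [HIT]
step 5: bank0 4->1 [CONFLICT]
step 6: bank1 4->4 [HIT]
step 7: bank4 None->1 [EMPTY]
step 8: bank2 3->3 [HIT]
step 9: bank5 2->0 [CONFLICT]
step 10: bank4 1->3 [CONFLICT]
step 11: bank1 4->0 [CONFLICT]
step 12: bank5 0->0 [HIT]
step 13: bank4 3->5 [CONFLICT]
step 14: bank4 5->4 [CONFLICT]

COUNT = 8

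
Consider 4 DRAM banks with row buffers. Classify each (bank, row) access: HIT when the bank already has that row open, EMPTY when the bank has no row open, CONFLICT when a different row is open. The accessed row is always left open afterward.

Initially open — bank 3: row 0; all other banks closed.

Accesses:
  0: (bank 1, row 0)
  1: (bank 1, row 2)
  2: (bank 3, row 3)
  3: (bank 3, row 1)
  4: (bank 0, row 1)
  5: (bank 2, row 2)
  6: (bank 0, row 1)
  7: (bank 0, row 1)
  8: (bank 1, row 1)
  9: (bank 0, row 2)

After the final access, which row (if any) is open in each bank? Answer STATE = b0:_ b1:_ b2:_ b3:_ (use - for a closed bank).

STATE = b0:2 b1:1 b2:2 b3:1

  [0] b1 r0: no row ⇒ E
  [1] b1 r2: had r0 ⇒ C
  [2] b3 r3: had r0 ⇒ C
  [3] b3 r1: had r3 ⇒ C
  [4] b0 r1: no row ⇒ E
  [5] b2 r2: no row ⇒ E
  [6] b0 r1: had r1 ⇒ H
  [7] b0 r1: had r1 ⇒ H
  [8] b1 r1: had r2 ⇒ C
  [9] b0 r2: had r1 ⇒ C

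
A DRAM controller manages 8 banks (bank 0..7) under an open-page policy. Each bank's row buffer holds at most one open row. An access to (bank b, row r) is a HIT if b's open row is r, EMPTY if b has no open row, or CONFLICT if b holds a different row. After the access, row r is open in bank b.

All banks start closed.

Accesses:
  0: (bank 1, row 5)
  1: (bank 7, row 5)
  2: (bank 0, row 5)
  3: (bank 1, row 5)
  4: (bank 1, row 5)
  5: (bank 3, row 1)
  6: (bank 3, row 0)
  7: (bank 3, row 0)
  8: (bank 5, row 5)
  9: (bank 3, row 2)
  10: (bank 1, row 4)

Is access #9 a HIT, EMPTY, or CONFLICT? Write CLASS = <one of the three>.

CLASS = CONFLICT

#0 (1,5) E
#1 (7,5) E
#2 (0,5) E
#3 (1,5) H  (was 5)
#4 (1,5) H  (was 5)
#5 (3,1) E
#6 (3,0) C  (was 1)
#7 (3,0) H  (was 0)
#8 (5,5) E
#9 (3,2) C  (was 0)
#10 (1,4) C  (was 5)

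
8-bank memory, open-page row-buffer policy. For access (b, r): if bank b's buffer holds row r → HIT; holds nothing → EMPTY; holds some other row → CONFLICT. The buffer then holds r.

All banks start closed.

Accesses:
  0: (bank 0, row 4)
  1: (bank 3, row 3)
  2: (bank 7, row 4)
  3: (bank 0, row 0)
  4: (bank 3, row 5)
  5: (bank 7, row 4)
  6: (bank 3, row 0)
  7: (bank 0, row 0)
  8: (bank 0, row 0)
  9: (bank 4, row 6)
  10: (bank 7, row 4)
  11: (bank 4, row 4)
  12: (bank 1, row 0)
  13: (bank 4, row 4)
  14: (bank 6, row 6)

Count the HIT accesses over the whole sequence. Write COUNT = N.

COUNT = 5

step 0: bank0 None->4 [EMPTY]
step 1: bank3 None->3 [EMPTY]
step 2: bank7 None->4 [EMPTY]
step 3: bank0 4->0 [CONFLICT]
step 4: bank3 3->5 [CONFLICT]
step 5: bank7 4->4 [HIT]
step 6: bank3 5->0 [CONFLICT]
step 7: bank0 0->0 [HIT]
step 8: bank0 0->0 [HIT]
step 9: bank4 None->6 [EMPTY]
step 10: bank7 4->4 [HIT]
step 11: bank4 6->4 [CONFLICT]
step 12: bank1 None->0 [EMPTY]
step 13: bank4 4->4 [HIT]
step 14: bank6 None->6 [EMPTY]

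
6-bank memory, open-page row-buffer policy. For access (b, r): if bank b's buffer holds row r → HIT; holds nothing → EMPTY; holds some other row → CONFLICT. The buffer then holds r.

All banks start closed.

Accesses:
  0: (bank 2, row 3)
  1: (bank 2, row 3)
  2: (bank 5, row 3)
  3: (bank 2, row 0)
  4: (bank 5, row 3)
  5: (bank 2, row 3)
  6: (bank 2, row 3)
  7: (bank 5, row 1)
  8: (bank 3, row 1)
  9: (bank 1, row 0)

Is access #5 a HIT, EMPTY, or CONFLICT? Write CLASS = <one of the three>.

0: bank 2 row 3 — prev None → EMPTY
1: bank 2 row 3 — prev 3 → HIT
2: bank 5 row 3 — prev None → EMPTY
3: bank 2 row 0 — prev 3 → CONFLICT
4: bank 5 row 3 — prev 3 → HIT
5: bank 2 row 3 — prev 0 → CONFLICT
6: bank 2 row 3 — prev 3 → HIT
7: bank 5 row 1 — prev 3 → CONFLICT
8: bank 3 row 1 — prev None → EMPTY
9: bank 1 row 0 — prev None → EMPTY

CLASS = CONFLICT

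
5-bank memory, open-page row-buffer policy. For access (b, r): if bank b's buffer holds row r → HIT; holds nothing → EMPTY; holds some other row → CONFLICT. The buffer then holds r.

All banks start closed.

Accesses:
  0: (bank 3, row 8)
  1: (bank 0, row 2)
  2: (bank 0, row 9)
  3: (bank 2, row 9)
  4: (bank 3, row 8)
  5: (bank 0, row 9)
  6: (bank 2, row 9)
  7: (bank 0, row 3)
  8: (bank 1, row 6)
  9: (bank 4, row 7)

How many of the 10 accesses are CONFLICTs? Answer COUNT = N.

COUNT = 2

step 0: bank3 None->8 [EMPTY]
step 1: bank0 None->2 [EMPTY]
step 2: bank0 2->9 [CONFLICT]
step 3: bank2 None->9 [EMPTY]
step 4: bank3 8->8 [HIT]
step 5: bank0 9->9 [HIT]
step 6: bank2 9->9 [HIT]
step 7: bank0 9->3 [CONFLICT]
step 8: bank1 None->6 [EMPTY]
step 9: bank4 None->7 [EMPTY]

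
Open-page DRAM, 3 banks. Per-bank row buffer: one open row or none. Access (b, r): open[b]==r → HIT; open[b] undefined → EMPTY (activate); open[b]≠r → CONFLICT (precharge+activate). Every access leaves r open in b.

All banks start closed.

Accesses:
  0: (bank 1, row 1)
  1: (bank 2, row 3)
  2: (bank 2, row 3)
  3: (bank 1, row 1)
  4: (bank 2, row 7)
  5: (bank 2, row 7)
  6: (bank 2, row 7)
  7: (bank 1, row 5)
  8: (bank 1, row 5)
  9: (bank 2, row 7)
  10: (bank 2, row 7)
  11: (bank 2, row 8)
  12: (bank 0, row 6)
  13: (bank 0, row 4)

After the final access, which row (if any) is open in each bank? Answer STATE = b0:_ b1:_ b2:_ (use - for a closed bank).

#0 (1,1) E
#1 (2,3) E
#2 (2,3) H  (was 3)
#3 (1,1) H  (was 1)
#4 (2,7) C  (was 3)
#5 (2,7) H  (was 7)
#6 (2,7) H  (was 7)
#7 (1,5) C  (was 1)
#8 (1,5) H  (was 5)
#9 (2,7) H  (was 7)
#10 (2,7) H  (was 7)
#11 (2,8) C  (was 7)
#12 (0,6) E
#13 (0,4) C  (was 6)

STATE = b0:4 b1:5 b2:8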